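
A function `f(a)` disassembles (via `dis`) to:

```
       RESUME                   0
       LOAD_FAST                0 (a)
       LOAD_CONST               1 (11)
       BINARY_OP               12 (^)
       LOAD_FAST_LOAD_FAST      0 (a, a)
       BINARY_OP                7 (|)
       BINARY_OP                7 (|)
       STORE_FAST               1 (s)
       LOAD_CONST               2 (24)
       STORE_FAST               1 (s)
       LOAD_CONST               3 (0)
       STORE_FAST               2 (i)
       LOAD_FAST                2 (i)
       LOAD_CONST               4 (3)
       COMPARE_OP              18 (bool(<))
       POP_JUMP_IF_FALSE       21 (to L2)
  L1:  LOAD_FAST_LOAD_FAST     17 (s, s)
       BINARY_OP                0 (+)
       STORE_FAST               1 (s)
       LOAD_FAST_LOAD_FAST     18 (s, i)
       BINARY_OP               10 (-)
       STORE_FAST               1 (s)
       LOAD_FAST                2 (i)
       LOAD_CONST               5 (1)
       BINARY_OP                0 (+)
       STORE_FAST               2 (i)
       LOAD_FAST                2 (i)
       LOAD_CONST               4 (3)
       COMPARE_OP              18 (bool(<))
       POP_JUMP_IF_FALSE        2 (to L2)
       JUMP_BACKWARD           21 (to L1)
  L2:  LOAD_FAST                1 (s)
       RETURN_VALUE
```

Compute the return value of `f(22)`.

LOAD_FAST a → push 22. Stack: [22]
LOAD_CONST → push 11. Stack: [22, 11]
BINARY_OP ^ → 22 ^ 11 = 29. Stack: [29]
LOAD_FAST_LOAD_FAST a,a → push 22,22. Stack: [29, 22, 22]
BINARY_OP | → 22 | 22 = 22. Stack: [29, 22]
BINARY_OP | → 29 | 22 = 31. Stack: [31]
STORE_FAST s → s=31. Stack: []
LOAD_CONST → push 24. Stack: [24]
STORE_FAST s → s=24. Stack: []
LOAD_CONST → push 0. Stack: [0]
STORE_FAST i → i=0. Stack: []
LOAD_FAST i → push 0. Stack: [0]
LOAD_CONST → push 3. Stack: [0, 3]
COMPARE_OP bool(<) → 0 vs 3 = True. Stack: [True]
POP_JUMP_IF_FALSE → pop True; no jump. Stack: []
LOAD_FAST_LOAD_FAST s,s → push 24,24. Stack: [24, 24]
BINARY_OP + → 24 + 24 = 48. Stack: [48]
STORE_FAST s → s=48. Stack: []
LOAD_FAST_LOAD_FAST s,i → push 48,0. Stack: [48, 0]
BINARY_OP - → 48 - 0 = 48. Stack: [48]
STORE_FAST s → s=48. Stack: []
LOAD_FAST i → push 0. Stack: [0]
LOAD_CONST → push 1. Stack: [0, 1]
BINARY_OP + → 0 + 1 = 1. Stack: [1]
STORE_FAST i → i=1. Stack: []
LOAD_FAST i → push 1. Stack: [1]
LOAD_CONST → push 3. Stack: [1, 3]
COMPARE_OP bool(<) → 1 vs 3 = True. Stack: [True]
POP_JUMP_IF_FALSE → pop True; no jump. Stack: []
LOAD_FAST_LOAD_FAST s,s → push 48,48. Stack: [48, 48]
BINARY_OP + → 48 + 48 = 96. Stack: [96]
STORE_FAST s → s=96. Stack: []
LOAD_FAST_LOAD_FAST s,i → push 96,1. Stack: [96, 1]
BINARY_OP - → 96 - 1 = 95. Stack: [95]
STORE_FAST s → s=95. Stack: []
LOAD_FAST i → push 1. Stack: [1]
LOAD_CONST → push 1. Stack: [1, 1]
BINARY_OP + → 1 + 1 = 2. Stack: [2]
STORE_FAST i → i=2. Stack: []
LOAD_FAST i → push 2. Stack: [2]
LOAD_CONST → push 3. Stack: [2, 3]
COMPARE_OP bool(<) → 2 vs 3 = True. Stack: [True]
POP_JUMP_IF_FALSE → pop True; no jump. Stack: []
LOAD_FAST_LOAD_FAST s,s → push 95,95. Stack: [95, 95]
BINARY_OP + → 95 + 95 = 190. Stack: [190]
STORE_FAST s → s=190. Stack: []
LOAD_FAST_LOAD_FAST s,i → push 190,2. Stack: [190, 2]
BINARY_OP - → 190 - 2 = 188. Stack: [188]
STORE_FAST s → s=188. Stack: []
LOAD_FAST i → push 2. Stack: [2]
LOAD_CONST → push 1. Stack: [2, 1]
BINARY_OP + → 2 + 1 = 3. Stack: [3]
STORE_FAST i → i=3. Stack: []
LOAD_FAST i → push 3. Stack: [3]
LOAD_CONST → push 3. Stack: [3, 3]
COMPARE_OP bool(<) → 3 vs 3 = False. Stack: [False]
POP_JUMP_IF_FALSE → pop False; jump. Stack: []
LOAD_FAST s → push 188. Stack: [188]
RETURN_VALUE → return 188.

188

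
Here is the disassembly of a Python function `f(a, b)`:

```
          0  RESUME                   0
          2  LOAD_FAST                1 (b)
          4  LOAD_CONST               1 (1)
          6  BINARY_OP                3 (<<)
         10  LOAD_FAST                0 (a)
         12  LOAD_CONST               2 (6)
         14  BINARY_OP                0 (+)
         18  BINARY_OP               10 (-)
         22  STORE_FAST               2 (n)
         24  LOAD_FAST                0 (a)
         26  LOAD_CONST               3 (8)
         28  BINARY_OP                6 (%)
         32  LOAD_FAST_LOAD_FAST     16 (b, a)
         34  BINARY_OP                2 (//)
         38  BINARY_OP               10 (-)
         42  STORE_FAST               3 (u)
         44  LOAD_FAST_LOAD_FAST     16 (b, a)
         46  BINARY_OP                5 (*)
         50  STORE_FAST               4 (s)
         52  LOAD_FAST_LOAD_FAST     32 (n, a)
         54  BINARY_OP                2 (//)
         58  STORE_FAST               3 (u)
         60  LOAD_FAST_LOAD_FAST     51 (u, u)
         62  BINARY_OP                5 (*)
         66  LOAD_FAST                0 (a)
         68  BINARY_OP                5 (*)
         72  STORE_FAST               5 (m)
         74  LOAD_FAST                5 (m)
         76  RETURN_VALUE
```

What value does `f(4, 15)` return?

100

LOAD_FAST b → push 15. Stack: [15]
LOAD_CONST → push 1. Stack: [15, 1]
BINARY_OP << → 15 << 1 = 30. Stack: [30]
LOAD_FAST a → push 4. Stack: [30, 4]
LOAD_CONST → push 6. Stack: [30, 4, 6]
BINARY_OP + → 4 + 6 = 10. Stack: [30, 10]
BINARY_OP - → 30 - 10 = 20. Stack: [20]
STORE_FAST n → n=20. Stack: []
LOAD_FAST a → push 4. Stack: [4]
LOAD_CONST → push 8. Stack: [4, 8]
BINARY_OP % → 4 % 8 = 4. Stack: [4]
LOAD_FAST_LOAD_FAST b,a → push 15,4. Stack: [4, 15, 4]
BINARY_OP // → 15 // 4 = 3. Stack: [4, 3]
BINARY_OP - → 4 - 3 = 1. Stack: [1]
STORE_FAST u → u=1. Stack: []
LOAD_FAST_LOAD_FAST b,a → push 15,4. Stack: [15, 4]
BINARY_OP * → 15 * 4 = 60. Stack: [60]
STORE_FAST s → s=60. Stack: []
LOAD_FAST_LOAD_FAST n,a → push 20,4. Stack: [20, 4]
BINARY_OP // → 20 // 4 = 5. Stack: [5]
STORE_FAST u → u=5. Stack: []
LOAD_FAST_LOAD_FAST u,u → push 5,5. Stack: [5, 5]
BINARY_OP * → 5 * 5 = 25. Stack: [25]
LOAD_FAST a → push 4. Stack: [25, 4]
BINARY_OP * → 25 * 4 = 100. Stack: [100]
STORE_FAST m → m=100. Stack: []
LOAD_FAST m → push 100. Stack: [100]
RETURN_VALUE → return 100.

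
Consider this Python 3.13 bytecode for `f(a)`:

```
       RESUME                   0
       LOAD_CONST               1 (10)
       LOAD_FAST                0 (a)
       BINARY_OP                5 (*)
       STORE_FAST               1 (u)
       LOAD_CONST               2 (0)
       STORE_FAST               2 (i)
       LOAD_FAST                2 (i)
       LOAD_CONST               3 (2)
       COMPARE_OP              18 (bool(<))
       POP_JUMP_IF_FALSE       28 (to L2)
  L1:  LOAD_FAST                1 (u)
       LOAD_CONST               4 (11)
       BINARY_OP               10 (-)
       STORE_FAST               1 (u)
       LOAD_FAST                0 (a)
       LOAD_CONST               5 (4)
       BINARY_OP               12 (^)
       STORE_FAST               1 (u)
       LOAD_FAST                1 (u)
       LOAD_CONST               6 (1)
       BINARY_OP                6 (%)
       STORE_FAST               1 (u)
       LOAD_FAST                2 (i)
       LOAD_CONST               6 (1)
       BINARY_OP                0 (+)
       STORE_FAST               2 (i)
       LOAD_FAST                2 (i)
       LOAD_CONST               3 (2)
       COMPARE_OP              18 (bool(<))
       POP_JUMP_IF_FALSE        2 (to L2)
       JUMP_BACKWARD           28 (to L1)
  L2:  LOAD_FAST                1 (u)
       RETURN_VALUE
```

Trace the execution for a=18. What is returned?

0

LOAD_CONST → push 10. Stack: [10]
LOAD_FAST a → push 18. Stack: [10, 18]
BINARY_OP * → 10 * 18 = 180. Stack: [180]
STORE_FAST u → u=180. Stack: []
LOAD_CONST → push 0. Stack: [0]
STORE_FAST i → i=0. Stack: []
LOAD_FAST i → push 0. Stack: [0]
LOAD_CONST → push 2. Stack: [0, 2]
COMPARE_OP bool(<) → 0 vs 2 = True. Stack: [True]
POP_JUMP_IF_FALSE → pop True; no jump. Stack: []
LOAD_FAST u → push 180. Stack: [180]
LOAD_CONST → push 11. Stack: [180, 11]
BINARY_OP - → 180 - 11 = 169. Stack: [169]
STORE_FAST u → u=169. Stack: []
LOAD_FAST a → push 18. Stack: [18]
LOAD_CONST → push 4. Stack: [18, 4]
BINARY_OP ^ → 18 ^ 4 = 22. Stack: [22]
STORE_FAST u → u=22. Stack: []
LOAD_FAST u → push 22. Stack: [22]
LOAD_CONST → push 1. Stack: [22, 1]
BINARY_OP % → 22 % 1 = 0. Stack: [0]
STORE_FAST u → u=0. Stack: []
LOAD_FAST i → push 0. Stack: [0]
LOAD_CONST → push 1. Stack: [0, 1]
BINARY_OP + → 0 + 1 = 1. Stack: [1]
STORE_FAST i → i=1. Stack: []
LOAD_FAST i → push 1. Stack: [1]
LOAD_CONST → push 2. Stack: [1, 2]
COMPARE_OP bool(<) → 1 vs 2 = True. Stack: [True]
POP_JUMP_IF_FALSE → pop True; no jump. Stack: []
LOAD_FAST u → push 0. Stack: [0]
LOAD_CONST → push 11. Stack: [0, 11]
BINARY_OP - → 0 - 11 = -11. Stack: [-11]
STORE_FAST u → u=-11. Stack: []
LOAD_FAST a → push 18. Stack: [18]
LOAD_CONST → push 4. Stack: [18, 4]
BINARY_OP ^ → 18 ^ 4 = 22. Stack: [22]
STORE_FAST u → u=22. Stack: []
LOAD_FAST u → push 22. Stack: [22]
LOAD_CONST → push 1. Stack: [22, 1]
BINARY_OP % → 22 % 1 = 0. Stack: [0]
STORE_FAST u → u=0. Stack: []
LOAD_FAST i → push 1. Stack: [1]
LOAD_CONST → push 1. Stack: [1, 1]
BINARY_OP + → 1 + 1 = 2. Stack: [2]
STORE_FAST i → i=2. Stack: []
LOAD_FAST i → push 2. Stack: [2]
LOAD_CONST → push 2. Stack: [2, 2]
COMPARE_OP bool(<) → 2 vs 2 = False. Stack: [False]
POP_JUMP_IF_FALSE → pop False; jump. Stack: []
LOAD_FAST u → push 0. Stack: [0]
RETURN_VALUE → return 0.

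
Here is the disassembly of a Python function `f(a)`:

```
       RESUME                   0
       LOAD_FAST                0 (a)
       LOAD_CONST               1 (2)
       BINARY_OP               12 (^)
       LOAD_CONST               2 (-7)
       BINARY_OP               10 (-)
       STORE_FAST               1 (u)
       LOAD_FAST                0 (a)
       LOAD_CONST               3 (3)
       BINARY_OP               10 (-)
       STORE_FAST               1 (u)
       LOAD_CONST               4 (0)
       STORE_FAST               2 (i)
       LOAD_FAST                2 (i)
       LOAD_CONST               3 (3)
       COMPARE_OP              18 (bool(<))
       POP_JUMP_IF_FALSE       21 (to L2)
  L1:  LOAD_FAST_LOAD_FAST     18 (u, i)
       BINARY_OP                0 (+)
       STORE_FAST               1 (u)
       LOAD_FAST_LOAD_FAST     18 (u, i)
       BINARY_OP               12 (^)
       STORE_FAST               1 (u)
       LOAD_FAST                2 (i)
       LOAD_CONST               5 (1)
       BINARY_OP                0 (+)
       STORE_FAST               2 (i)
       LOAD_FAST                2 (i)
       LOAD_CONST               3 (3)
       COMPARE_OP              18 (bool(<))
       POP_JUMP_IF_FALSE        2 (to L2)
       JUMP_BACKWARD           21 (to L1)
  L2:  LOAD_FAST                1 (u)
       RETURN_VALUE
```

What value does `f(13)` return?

14

LOAD_FAST a → push 13. Stack: [13]
LOAD_CONST → push 2. Stack: [13, 2]
BINARY_OP ^ → 13 ^ 2 = 15. Stack: [15]
LOAD_CONST → push -7. Stack: [15, -7]
BINARY_OP - → 15 - -7 = 22. Stack: [22]
STORE_FAST u → u=22. Stack: []
LOAD_FAST a → push 13. Stack: [13]
LOAD_CONST → push 3. Stack: [13, 3]
BINARY_OP - → 13 - 3 = 10. Stack: [10]
STORE_FAST u → u=10. Stack: []
LOAD_CONST → push 0. Stack: [0]
STORE_FAST i → i=0. Stack: []
LOAD_FAST i → push 0. Stack: [0]
LOAD_CONST → push 3. Stack: [0, 3]
COMPARE_OP bool(<) → 0 vs 3 = True. Stack: [True]
POP_JUMP_IF_FALSE → pop True; no jump. Stack: []
LOAD_FAST_LOAD_FAST u,i → push 10,0. Stack: [10, 0]
BINARY_OP + → 10 + 0 = 10. Stack: [10]
STORE_FAST u → u=10. Stack: []
LOAD_FAST_LOAD_FAST u,i → push 10,0. Stack: [10, 0]
BINARY_OP ^ → 10 ^ 0 = 10. Stack: [10]
STORE_FAST u → u=10. Stack: []
LOAD_FAST i → push 0. Stack: [0]
LOAD_CONST → push 1. Stack: [0, 1]
BINARY_OP + → 0 + 1 = 1. Stack: [1]
STORE_FAST i → i=1. Stack: []
LOAD_FAST i → push 1. Stack: [1]
LOAD_CONST → push 3. Stack: [1, 3]
COMPARE_OP bool(<) → 1 vs 3 = True. Stack: [True]
POP_JUMP_IF_FALSE → pop True; no jump. Stack: []
LOAD_FAST_LOAD_FAST u,i → push 10,1. Stack: [10, 1]
BINARY_OP + → 10 + 1 = 11. Stack: [11]
STORE_FAST u → u=11. Stack: []
LOAD_FAST_LOAD_FAST u,i → push 11,1. Stack: [11, 1]
BINARY_OP ^ → 11 ^ 1 = 10. Stack: [10]
STORE_FAST u → u=10. Stack: []
LOAD_FAST i → push 1. Stack: [1]
LOAD_CONST → push 1. Stack: [1, 1]
BINARY_OP + → 1 + 1 = 2. Stack: [2]
STORE_FAST i → i=2. Stack: []
LOAD_FAST i → push 2. Stack: [2]
LOAD_CONST → push 3. Stack: [2, 3]
COMPARE_OP bool(<) → 2 vs 3 = True. Stack: [True]
POP_JUMP_IF_FALSE → pop True; no jump. Stack: []
LOAD_FAST_LOAD_FAST u,i → push 10,2. Stack: [10, 2]
BINARY_OP + → 10 + 2 = 12. Stack: [12]
STORE_FAST u → u=12. Stack: []
LOAD_FAST_LOAD_FAST u,i → push 12,2. Stack: [12, 2]
BINARY_OP ^ → 12 ^ 2 = 14. Stack: [14]
STORE_FAST u → u=14. Stack: []
LOAD_FAST i → push 2. Stack: [2]
LOAD_CONST → push 1. Stack: [2, 1]
BINARY_OP + → 2 + 1 = 3. Stack: [3]
STORE_FAST i → i=3. Stack: []
LOAD_FAST i → push 3. Stack: [3]
LOAD_CONST → push 3. Stack: [3, 3]
COMPARE_OP bool(<) → 3 vs 3 = False. Stack: [False]
POP_JUMP_IF_FALSE → pop False; jump. Stack: []
LOAD_FAST u → push 14. Stack: [14]
RETURN_VALUE → return 14.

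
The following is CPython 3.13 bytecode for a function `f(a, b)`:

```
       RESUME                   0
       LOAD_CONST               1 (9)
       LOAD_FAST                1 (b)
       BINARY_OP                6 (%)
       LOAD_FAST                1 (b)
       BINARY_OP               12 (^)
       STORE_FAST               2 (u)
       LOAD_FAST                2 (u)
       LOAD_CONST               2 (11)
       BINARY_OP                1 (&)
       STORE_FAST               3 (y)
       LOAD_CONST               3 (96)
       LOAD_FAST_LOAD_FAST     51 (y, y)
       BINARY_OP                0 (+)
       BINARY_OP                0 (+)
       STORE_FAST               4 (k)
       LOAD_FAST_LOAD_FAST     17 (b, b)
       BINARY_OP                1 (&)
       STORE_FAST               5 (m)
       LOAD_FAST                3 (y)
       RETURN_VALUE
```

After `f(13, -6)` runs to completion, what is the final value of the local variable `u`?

LOAD_CONST → push 9. Stack: [9]
LOAD_FAST b → push -6. Stack: [9, -6]
BINARY_OP % → 9 % -6 = -3. Stack: [-3]
LOAD_FAST b → push -6. Stack: [-3, -6]
BINARY_OP ^ → -3 ^ -6 = 7. Stack: [7]
STORE_FAST u → u=7. Stack: []
LOAD_FAST u → push 7. Stack: [7]
LOAD_CONST → push 11. Stack: [7, 11]
BINARY_OP & → 7 & 11 = 3. Stack: [3]
STORE_FAST y → y=3. Stack: []
LOAD_CONST → push 96. Stack: [96]
LOAD_FAST_LOAD_FAST y,y → push 3,3. Stack: [96, 3, 3]
BINARY_OP + → 3 + 3 = 6. Stack: [96, 6]
BINARY_OP + → 96 + 6 = 102. Stack: [102]
STORE_FAST k → k=102. Stack: []
LOAD_FAST_LOAD_FAST b,b → push -6,-6. Stack: [-6, -6]
BINARY_OP & → -6 & -6 = -6. Stack: [-6]
STORE_FAST m → m=-6. Stack: []
LOAD_FAST y → push 3. Stack: [3]
RETURN_VALUE → return 3.

7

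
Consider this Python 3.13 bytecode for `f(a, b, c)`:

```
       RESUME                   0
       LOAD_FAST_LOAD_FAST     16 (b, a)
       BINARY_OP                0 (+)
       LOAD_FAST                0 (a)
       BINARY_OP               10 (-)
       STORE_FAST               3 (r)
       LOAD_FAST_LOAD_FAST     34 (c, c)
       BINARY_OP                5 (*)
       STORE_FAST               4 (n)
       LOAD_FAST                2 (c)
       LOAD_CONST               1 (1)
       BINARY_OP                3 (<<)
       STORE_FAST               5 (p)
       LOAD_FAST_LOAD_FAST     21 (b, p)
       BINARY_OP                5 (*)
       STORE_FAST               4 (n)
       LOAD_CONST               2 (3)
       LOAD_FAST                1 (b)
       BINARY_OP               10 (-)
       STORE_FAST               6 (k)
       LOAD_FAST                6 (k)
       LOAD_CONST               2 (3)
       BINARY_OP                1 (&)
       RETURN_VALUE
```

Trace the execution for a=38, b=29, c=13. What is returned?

2

LOAD_FAST_LOAD_FAST b,a → push 29,38. Stack: [29, 38]
BINARY_OP + → 29 + 38 = 67. Stack: [67]
LOAD_FAST a → push 38. Stack: [67, 38]
BINARY_OP - → 67 - 38 = 29. Stack: [29]
STORE_FAST r → r=29. Stack: []
LOAD_FAST_LOAD_FAST c,c → push 13,13. Stack: [13, 13]
BINARY_OP * → 13 * 13 = 169. Stack: [169]
STORE_FAST n → n=169. Stack: []
LOAD_FAST c → push 13. Stack: [13]
LOAD_CONST → push 1. Stack: [13, 1]
BINARY_OP << → 13 << 1 = 26. Stack: [26]
STORE_FAST p → p=26. Stack: []
LOAD_FAST_LOAD_FAST b,p → push 29,26. Stack: [29, 26]
BINARY_OP * → 29 * 26 = 754. Stack: [754]
STORE_FAST n → n=754. Stack: []
LOAD_CONST → push 3. Stack: [3]
LOAD_FAST b → push 29. Stack: [3, 29]
BINARY_OP - → 3 - 29 = -26. Stack: [-26]
STORE_FAST k → k=-26. Stack: []
LOAD_FAST k → push -26. Stack: [-26]
LOAD_CONST → push 3. Stack: [-26, 3]
BINARY_OP & → -26 & 3 = 2. Stack: [2]
RETURN_VALUE → return 2.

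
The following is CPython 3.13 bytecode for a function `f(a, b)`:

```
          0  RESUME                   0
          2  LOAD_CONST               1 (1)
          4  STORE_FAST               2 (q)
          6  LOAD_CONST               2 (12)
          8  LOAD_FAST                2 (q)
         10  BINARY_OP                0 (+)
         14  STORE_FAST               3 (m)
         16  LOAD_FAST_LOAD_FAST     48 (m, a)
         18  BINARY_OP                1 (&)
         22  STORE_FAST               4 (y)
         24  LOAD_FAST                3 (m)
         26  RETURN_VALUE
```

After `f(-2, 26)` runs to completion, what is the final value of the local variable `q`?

LOAD_CONST → push 1. Stack: [1]
STORE_FAST q → q=1. Stack: []
LOAD_CONST → push 12. Stack: [12]
LOAD_FAST q → push 1. Stack: [12, 1]
BINARY_OP + → 12 + 1 = 13. Stack: [13]
STORE_FAST m → m=13. Stack: []
LOAD_FAST_LOAD_FAST m,a → push 13,-2. Stack: [13, -2]
BINARY_OP & → 13 & -2 = 12. Stack: [12]
STORE_FAST y → y=12. Stack: []
LOAD_FAST m → push 13. Stack: [13]
RETURN_VALUE → return 13.

1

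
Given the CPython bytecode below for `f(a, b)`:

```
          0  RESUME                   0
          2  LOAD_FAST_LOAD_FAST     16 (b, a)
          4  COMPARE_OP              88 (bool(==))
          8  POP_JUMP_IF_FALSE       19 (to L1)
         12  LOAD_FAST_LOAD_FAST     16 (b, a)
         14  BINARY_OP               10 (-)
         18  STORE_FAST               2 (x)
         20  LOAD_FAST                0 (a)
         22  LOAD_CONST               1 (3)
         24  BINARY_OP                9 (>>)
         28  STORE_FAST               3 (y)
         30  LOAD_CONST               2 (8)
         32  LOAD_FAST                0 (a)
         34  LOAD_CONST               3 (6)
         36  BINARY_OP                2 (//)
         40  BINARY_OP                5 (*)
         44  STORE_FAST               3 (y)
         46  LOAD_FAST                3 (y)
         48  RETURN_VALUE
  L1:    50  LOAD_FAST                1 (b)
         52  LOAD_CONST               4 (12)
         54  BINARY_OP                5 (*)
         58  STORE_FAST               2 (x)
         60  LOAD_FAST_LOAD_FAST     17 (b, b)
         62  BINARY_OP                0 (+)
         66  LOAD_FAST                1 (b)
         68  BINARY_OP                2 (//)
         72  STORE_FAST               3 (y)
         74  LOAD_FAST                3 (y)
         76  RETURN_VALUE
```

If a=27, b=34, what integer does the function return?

LOAD_FAST_LOAD_FAST b,a → push 34,27. Stack: [34, 27]
COMPARE_OP bool(==) → 34 vs 27 = False. Stack: [False]
POP_JUMP_IF_FALSE → pop False; jump. Stack: []
LOAD_FAST b → push 34. Stack: [34]
LOAD_CONST → push 12. Stack: [34, 12]
BINARY_OP * → 34 * 12 = 408. Stack: [408]
STORE_FAST x → x=408. Stack: []
LOAD_FAST_LOAD_FAST b,b → push 34,34. Stack: [34, 34]
BINARY_OP + → 34 + 34 = 68. Stack: [68]
LOAD_FAST b → push 34. Stack: [68, 34]
BINARY_OP // → 68 // 34 = 2. Stack: [2]
STORE_FAST y → y=2. Stack: []
LOAD_FAST y → push 2. Stack: [2]
RETURN_VALUE → return 2.

2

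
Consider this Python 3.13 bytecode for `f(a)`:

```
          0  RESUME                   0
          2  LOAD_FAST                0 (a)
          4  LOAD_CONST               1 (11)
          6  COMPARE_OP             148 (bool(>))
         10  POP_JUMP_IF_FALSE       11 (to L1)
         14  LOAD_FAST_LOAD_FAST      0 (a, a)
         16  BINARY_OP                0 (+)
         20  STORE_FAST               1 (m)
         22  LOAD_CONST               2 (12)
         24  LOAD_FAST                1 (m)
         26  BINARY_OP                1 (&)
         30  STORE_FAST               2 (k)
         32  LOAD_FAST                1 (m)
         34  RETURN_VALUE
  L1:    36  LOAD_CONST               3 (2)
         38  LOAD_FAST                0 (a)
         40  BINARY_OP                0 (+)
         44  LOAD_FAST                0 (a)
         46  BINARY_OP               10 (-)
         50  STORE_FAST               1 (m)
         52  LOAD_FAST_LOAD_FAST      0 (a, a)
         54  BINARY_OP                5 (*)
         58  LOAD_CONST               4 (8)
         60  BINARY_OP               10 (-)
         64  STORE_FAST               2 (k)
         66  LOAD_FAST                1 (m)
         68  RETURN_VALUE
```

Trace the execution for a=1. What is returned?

LOAD_FAST a → push 1. Stack: [1]
LOAD_CONST → push 11. Stack: [1, 11]
COMPARE_OP bool(>) → 1 vs 11 = False. Stack: [False]
POP_JUMP_IF_FALSE → pop False; jump. Stack: []
LOAD_CONST → push 2. Stack: [2]
LOAD_FAST a → push 1. Stack: [2, 1]
BINARY_OP + → 2 + 1 = 3. Stack: [3]
LOAD_FAST a → push 1. Stack: [3, 1]
BINARY_OP - → 3 - 1 = 2. Stack: [2]
STORE_FAST m → m=2. Stack: []
LOAD_FAST_LOAD_FAST a,a → push 1,1. Stack: [1, 1]
BINARY_OP * → 1 * 1 = 1. Stack: [1]
LOAD_CONST → push 8. Stack: [1, 8]
BINARY_OP - → 1 - 8 = -7. Stack: [-7]
STORE_FAST k → k=-7. Stack: []
LOAD_FAST m → push 2. Stack: [2]
RETURN_VALUE → return 2.

2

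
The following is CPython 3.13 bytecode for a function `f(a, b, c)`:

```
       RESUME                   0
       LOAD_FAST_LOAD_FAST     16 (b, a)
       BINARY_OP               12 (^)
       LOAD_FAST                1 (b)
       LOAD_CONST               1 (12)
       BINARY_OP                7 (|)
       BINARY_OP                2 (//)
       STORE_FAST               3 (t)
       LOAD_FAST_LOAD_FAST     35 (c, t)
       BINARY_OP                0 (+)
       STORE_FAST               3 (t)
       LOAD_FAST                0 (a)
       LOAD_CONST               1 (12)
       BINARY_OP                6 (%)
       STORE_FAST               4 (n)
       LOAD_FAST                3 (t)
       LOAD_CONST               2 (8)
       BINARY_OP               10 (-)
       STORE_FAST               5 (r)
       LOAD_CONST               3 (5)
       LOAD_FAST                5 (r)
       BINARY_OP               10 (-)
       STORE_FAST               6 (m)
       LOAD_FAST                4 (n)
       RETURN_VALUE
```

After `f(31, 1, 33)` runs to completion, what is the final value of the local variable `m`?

LOAD_FAST_LOAD_FAST b,a → push 1,31. Stack: [1, 31]
BINARY_OP ^ → 1 ^ 31 = 30. Stack: [30]
LOAD_FAST b → push 1. Stack: [30, 1]
LOAD_CONST → push 12. Stack: [30, 1, 12]
BINARY_OP | → 1 | 12 = 13. Stack: [30, 13]
BINARY_OP // → 30 // 13 = 2. Stack: [2]
STORE_FAST t → t=2. Stack: []
LOAD_FAST_LOAD_FAST c,t → push 33,2. Stack: [33, 2]
BINARY_OP + → 33 + 2 = 35. Stack: [35]
STORE_FAST t → t=35. Stack: []
LOAD_FAST a → push 31. Stack: [31]
LOAD_CONST → push 12. Stack: [31, 12]
BINARY_OP % → 31 % 12 = 7. Stack: [7]
STORE_FAST n → n=7. Stack: []
LOAD_FAST t → push 35. Stack: [35]
LOAD_CONST → push 8. Stack: [35, 8]
BINARY_OP - → 35 - 8 = 27. Stack: [27]
STORE_FAST r → r=27. Stack: []
LOAD_CONST → push 5. Stack: [5]
LOAD_FAST r → push 27. Stack: [5, 27]
BINARY_OP - → 5 - 27 = -22. Stack: [-22]
STORE_FAST m → m=-22. Stack: []
LOAD_FAST n → push 7. Stack: [7]
RETURN_VALUE → return 7.

-22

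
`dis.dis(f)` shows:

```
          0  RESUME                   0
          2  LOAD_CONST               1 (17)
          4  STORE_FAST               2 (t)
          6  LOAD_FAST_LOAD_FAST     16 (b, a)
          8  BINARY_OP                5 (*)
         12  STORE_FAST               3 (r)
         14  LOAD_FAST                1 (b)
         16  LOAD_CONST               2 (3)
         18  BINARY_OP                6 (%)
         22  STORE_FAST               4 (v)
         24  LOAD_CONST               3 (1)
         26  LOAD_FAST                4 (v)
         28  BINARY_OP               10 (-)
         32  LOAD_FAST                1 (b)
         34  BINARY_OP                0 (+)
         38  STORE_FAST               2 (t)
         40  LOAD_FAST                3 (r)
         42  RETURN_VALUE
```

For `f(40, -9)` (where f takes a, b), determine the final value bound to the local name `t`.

-8

LOAD_CONST → push 17. Stack: [17]
STORE_FAST t → t=17. Stack: []
LOAD_FAST_LOAD_FAST b,a → push -9,40. Stack: [-9, 40]
BINARY_OP * → -9 * 40 = -360. Stack: [-360]
STORE_FAST r → r=-360. Stack: []
LOAD_FAST b → push -9. Stack: [-9]
LOAD_CONST → push 3. Stack: [-9, 3]
BINARY_OP % → -9 % 3 = 0. Stack: [0]
STORE_FAST v → v=0. Stack: []
LOAD_CONST → push 1. Stack: [1]
LOAD_FAST v → push 0. Stack: [1, 0]
BINARY_OP - → 1 - 0 = 1. Stack: [1]
LOAD_FAST b → push -9. Stack: [1, -9]
BINARY_OP + → 1 + -9 = -8. Stack: [-8]
STORE_FAST t → t=-8. Stack: []
LOAD_FAST r → push -360. Stack: [-360]
RETURN_VALUE → return -360.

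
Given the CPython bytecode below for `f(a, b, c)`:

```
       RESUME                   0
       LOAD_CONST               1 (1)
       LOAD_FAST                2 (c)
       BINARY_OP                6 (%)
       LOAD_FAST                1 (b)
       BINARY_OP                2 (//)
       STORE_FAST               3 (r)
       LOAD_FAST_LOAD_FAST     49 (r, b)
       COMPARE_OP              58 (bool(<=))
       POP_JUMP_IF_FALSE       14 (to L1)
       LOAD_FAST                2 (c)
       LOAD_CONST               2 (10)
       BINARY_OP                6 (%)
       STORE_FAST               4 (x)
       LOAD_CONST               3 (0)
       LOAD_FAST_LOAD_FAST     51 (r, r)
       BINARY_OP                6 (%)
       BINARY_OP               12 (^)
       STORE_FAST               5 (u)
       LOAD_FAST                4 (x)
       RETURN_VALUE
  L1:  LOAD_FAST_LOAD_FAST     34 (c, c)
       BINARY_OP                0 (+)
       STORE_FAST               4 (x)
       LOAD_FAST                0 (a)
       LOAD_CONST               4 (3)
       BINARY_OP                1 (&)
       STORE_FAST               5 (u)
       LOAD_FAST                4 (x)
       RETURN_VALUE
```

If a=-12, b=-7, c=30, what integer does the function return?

LOAD_CONST → push 1. Stack: [1]
LOAD_FAST c → push 30. Stack: [1, 30]
BINARY_OP % → 1 % 30 = 1. Stack: [1]
LOAD_FAST b → push -7. Stack: [1, -7]
BINARY_OP // → 1 // -7 = -1. Stack: [-1]
STORE_FAST r → r=-1. Stack: []
LOAD_FAST_LOAD_FAST r,b → push -1,-7. Stack: [-1, -7]
COMPARE_OP bool(<=) → -1 vs -7 = False. Stack: [False]
POP_JUMP_IF_FALSE → pop False; jump. Stack: []
LOAD_FAST_LOAD_FAST c,c → push 30,30. Stack: [30, 30]
BINARY_OP + → 30 + 30 = 60. Stack: [60]
STORE_FAST x → x=60. Stack: []
LOAD_FAST a → push -12. Stack: [-12]
LOAD_CONST → push 3. Stack: [-12, 3]
BINARY_OP & → -12 & 3 = 0. Stack: [0]
STORE_FAST u → u=0. Stack: []
LOAD_FAST x → push 60. Stack: [60]
RETURN_VALUE → return 60.

60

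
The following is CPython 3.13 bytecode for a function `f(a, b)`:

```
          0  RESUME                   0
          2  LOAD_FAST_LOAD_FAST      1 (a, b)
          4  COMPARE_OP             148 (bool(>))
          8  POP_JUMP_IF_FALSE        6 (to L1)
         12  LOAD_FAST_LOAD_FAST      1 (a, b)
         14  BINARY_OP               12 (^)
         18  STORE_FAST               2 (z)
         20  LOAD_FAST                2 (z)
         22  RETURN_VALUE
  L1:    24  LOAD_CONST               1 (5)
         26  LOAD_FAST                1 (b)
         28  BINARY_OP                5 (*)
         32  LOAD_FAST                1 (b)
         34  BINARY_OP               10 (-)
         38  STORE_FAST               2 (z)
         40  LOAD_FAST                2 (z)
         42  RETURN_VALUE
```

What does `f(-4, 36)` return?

LOAD_FAST_LOAD_FAST a,b → push -4,36. Stack: [-4, 36]
COMPARE_OP bool(>) → -4 vs 36 = False. Stack: [False]
POP_JUMP_IF_FALSE → pop False; jump. Stack: []
LOAD_CONST → push 5. Stack: [5]
LOAD_FAST b → push 36. Stack: [5, 36]
BINARY_OP * → 5 * 36 = 180. Stack: [180]
LOAD_FAST b → push 36. Stack: [180, 36]
BINARY_OP - → 180 - 36 = 144. Stack: [144]
STORE_FAST z → z=144. Stack: []
LOAD_FAST z → push 144. Stack: [144]
RETURN_VALUE → return 144.

144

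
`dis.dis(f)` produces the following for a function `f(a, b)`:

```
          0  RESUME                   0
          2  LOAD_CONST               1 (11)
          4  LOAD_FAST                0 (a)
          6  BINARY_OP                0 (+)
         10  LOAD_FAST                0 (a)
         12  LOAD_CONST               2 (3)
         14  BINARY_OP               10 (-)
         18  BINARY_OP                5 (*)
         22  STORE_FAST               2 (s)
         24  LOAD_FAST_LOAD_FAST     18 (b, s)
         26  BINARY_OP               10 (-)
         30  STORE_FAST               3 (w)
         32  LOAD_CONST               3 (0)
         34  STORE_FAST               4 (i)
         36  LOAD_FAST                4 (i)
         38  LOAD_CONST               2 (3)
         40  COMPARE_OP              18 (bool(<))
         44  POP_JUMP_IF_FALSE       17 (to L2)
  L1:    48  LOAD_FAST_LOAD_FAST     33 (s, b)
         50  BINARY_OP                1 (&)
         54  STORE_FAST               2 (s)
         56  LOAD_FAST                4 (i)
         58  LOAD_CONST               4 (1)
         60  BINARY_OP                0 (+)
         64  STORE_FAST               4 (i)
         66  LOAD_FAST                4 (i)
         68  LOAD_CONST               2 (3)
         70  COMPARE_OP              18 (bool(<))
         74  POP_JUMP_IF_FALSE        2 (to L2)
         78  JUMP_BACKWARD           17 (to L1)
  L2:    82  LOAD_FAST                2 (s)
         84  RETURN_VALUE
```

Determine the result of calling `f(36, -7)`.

1545

LOAD_CONST → push 11. Stack: [11]
LOAD_FAST a → push 36. Stack: [11, 36]
BINARY_OP + → 11 + 36 = 47. Stack: [47]
LOAD_FAST a → push 36. Stack: [47, 36]
LOAD_CONST → push 3. Stack: [47, 36, 3]
BINARY_OP - → 36 - 3 = 33. Stack: [47, 33]
BINARY_OP * → 47 * 33 = 1551. Stack: [1551]
STORE_FAST s → s=1551. Stack: []
LOAD_FAST_LOAD_FAST b,s → push -7,1551. Stack: [-7, 1551]
BINARY_OP - → -7 - 1551 = -1558. Stack: [-1558]
STORE_FAST w → w=-1558. Stack: []
LOAD_CONST → push 0. Stack: [0]
STORE_FAST i → i=0. Stack: []
LOAD_FAST i → push 0. Stack: [0]
LOAD_CONST → push 3. Stack: [0, 3]
COMPARE_OP bool(<) → 0 vs 3 = True. Stack: [True]
POP_JUMP_IF_FALSE → pop True; no jump. Stack: []
LOAD_FAST_LOAD_FAST s,b → push 1551,-7. Stack: [1551, -7]
BINARY_OP & → 1551 & -7 = 1545. Stack: [1545]
STORE_FAST s → s=1545. Stack: []
LOAD_FAST i → push 0. Stack: [0]
LOAD_CONST → push 1. Stack: [0, 1]
BINARY_OP + → 0 + 1 = 1. Stack: [1]
STORE_FAST i → i=1. Stack: []
LOAD_FAST i → push 1. Stack: [1]
LOAD_CONST → push 3. Stack: [1, 3]
COMPARE_OP bool(<) → 1 vs 3 = True. Stack: [True]
POP_JUMP_IF_FALSE → pop True; no jump. Stack: []
LOAD_FAST_LOAD_FAST s,b → push 1545,-7. Stack: [1545, -7]
BINARY_OP & → 1545 & -7 = 1545. Stack: [1545]
STORE_FAST s → s=1545. Stack: []
LOAD_FAST i → push 1. Stack: [1]
LOAD_CONST → push 1. Stack: [1, 1]
BINARY_OP + → 1 + 1 = 2. Stack: [2]
STORE_FAST i → i=2. Stack: []
LOAD_FAST i → push 2. Stack: [2]
LOAD_CONST → push 3. Stack: [2, 3]
COMPARE_OP bool(<) → 2 vs 3 = True. Stack: [True]
POP_JUMP_IF_FALSE → pop True; no jump. Stack: []
LOAD_FAST_LOAD_FAST s,b → push 1545,-7. Stack: [1545, -7]
BINARY_OP & → 1545 & -7 = 1545. Stack: [1545]
STORE_FAST s → s=1545. Stack: []
LOAD_FAST i → push 2. Stack: [2]
LOAD_CONST → push 1. Stack: [2, 1]
BINARY_OP + → 2 + 1 = 3. Stack: [3]
STORE_FAST i → i=3. Stack: []
LOAD_FAST i → push 3. Stack: [3]
LOAD_CONST → push 3. Stack: [3, 3]
COMPARE_OP bool(<) → 3 vs 3 = False. Stack: [False]
POP_JUMP_IF_FALSE → pop False; jump. Stack: []
LOAD_FAST s → push 1545. Stack: [1545]
RETURN_VALUE → return 1545.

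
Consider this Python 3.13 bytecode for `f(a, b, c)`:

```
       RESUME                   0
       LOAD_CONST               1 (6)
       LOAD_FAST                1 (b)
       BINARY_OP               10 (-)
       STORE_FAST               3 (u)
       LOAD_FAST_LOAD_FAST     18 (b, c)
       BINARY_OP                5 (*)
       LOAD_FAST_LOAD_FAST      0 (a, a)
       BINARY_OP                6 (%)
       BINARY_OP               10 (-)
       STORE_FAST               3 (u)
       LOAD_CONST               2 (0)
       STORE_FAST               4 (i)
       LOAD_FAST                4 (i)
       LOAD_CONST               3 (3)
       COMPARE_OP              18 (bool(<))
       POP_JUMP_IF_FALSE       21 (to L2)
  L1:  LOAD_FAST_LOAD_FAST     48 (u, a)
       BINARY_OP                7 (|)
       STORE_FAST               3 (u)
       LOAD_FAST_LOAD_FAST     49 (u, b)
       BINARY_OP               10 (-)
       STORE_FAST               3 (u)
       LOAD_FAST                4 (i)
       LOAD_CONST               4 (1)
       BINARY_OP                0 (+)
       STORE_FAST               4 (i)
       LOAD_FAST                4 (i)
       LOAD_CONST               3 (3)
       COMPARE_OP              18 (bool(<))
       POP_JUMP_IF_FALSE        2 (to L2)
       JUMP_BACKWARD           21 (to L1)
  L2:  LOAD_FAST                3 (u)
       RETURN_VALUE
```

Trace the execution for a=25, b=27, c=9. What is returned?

196

LOAD_CONST → push 6. Stack: [6]
LOAD_FAST b → push 27. Stack: [6, 27]
BINARY_OP - → 6 - 27 = -21. Stack: [-21]
STORE_FAST u → u=-21. Stack: []
LOAD_FAST_LOAD_FAST b,c → push 27,9. Stack: [27, 9]
BINARY_OP * → 27 * 9 = 243. Stack: [243]
LOAD_FAST_LOAD_FAST a,a → push 25,25. Stack: [243, 25, 25]
BINARY_OP % → 25 % 25 = 0. Stack: [243, 0]
BINARY_OP - → 243 - 0 = 243. Stack: [243]
STORE_FAST u → u=243. Stack: []
LOAD_CONST → push 0. Stack: [0]
STORE_FAST i → i=0. Stack: []
LOAD_FAST i → push 0. Stack: [0]
LOAD_CONST → push 3. Stack: [0, 3]
COMPARE_OP bool(<) → 0 vs 3 = True. Stack: [True]
POP_JUMP_IF_FALSE → pop True; no jump. Stack: []
LOAD_FAST_LOAD_FAST u,a → push 243,25. Stack: [243, 25]
BINARY_OP | → 243 | 25 = 251. Stack: [251]
STORE_FAST u → u=251. Stack: []
LOAD_FAST_LOAD_FAST u,b → push 251,27. Stack: [251, 27]
BINARY_OP - → 251 - 27 = 224. Stack: [224]
STORE_FAST u → u=224. Stack: []
LOAD_FAST i → push 0. Stack: [0]
LOAD_CONST → push 1. Stack: [0, 1]
BINARY_OP + → 0 + 1 = 1. Stack: [1]
STORE_FAST i → i=1. Stack: []
LOAD_FAST i → push 1. Stack: [1]
LOAD_CONST → push 3. Stack: [1, 3]
COMPARE_OP bool(<) → 1 vs 3 = True. Stack: [True]
POP_JUMP_IF_FALSE → pop True; no jump. Stack: []
LOAD_FAST_LOAD_FAST u,a → push 224,25. Stack: [224, 25]
BINARY_OP | → 224 | 25 = 249. Stack: [249]
STORE_FAST u → u=249. Stack: []
LOAD_FAST_LOAD_FAST u,b → push 249,27. Stack: [249, 27]
BINARY_OP - → 249 - 27 = 222. Stack: [222]
STORE_FAST u → u=222. Stack: []
LOAD_FAST i → push 1. Stack: [1]
LOAD_CONST → push 1. Stack: [1, 1]
BINARY_OP + → 1 + 1 = 2. Stack: [2]
STORE_FAST i → i=2. Stack: []
LOAD_FAST i → push 2. Stack: [2]
LOAD_CONST → push 3. Stack: [2, 3]
COMPARE_OP bool(<) → 2 vs 3 = True. Stack: [True]
POP_JUMP_IF_FALSE → pop True; no jump. Stack: []
LOAD_FAST_LOAD_FAST u,a → push 222,25. Stack: [222, 25]
BINARY_OP | → 222 | 25 = 223. Stack: [223]
STORE_FAST u → u=223. Stack: []
LOAD_FAST_LOAD_FAST u,b → push 223,27. Stack: [223, 27]
BINARY_OP - → 223 - 27 = 196. Stack: [196]
STORE_FAST u → u=196. Stack: []
LOAD_FAST i → push 2. Stack: [2]
LOAD_CONST → push 1. Stack: [2, 1]
BINARY_OP + → 2 + 1 = 3. Stack: [3]
STORE_FAST i → i=3. Stack: []
LOAD_FAST i → push 3. Stack: [3]
LOAD_CONST → push 3. Stack: [3, 3]
COMPARE_OP bool(<) → 3 vs 3 = False. Stack: [False]
POP_JUMP_IF_FALSE → pop False; jump. Stack: []
LOAD_FAST u → push 196. Stack: [196]
RETURN_VALUE → return 196.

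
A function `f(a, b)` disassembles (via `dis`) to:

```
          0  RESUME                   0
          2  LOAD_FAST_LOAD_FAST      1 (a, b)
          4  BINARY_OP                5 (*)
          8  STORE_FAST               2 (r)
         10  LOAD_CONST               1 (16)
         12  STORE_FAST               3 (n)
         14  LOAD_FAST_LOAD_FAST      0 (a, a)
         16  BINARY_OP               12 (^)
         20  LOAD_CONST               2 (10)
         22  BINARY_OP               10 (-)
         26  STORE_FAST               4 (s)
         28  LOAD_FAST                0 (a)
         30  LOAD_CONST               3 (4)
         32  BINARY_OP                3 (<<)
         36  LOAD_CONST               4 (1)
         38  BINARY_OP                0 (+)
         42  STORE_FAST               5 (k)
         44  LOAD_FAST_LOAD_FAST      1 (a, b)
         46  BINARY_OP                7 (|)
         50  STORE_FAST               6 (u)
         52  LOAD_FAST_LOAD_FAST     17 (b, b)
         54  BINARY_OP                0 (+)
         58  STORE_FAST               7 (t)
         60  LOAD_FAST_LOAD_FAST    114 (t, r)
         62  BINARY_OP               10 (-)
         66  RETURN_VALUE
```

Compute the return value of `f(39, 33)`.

-1221

LOAD_FAST_LOAD_FAST a,b → push 39,33. Stack: [39, 33]
BINARY_OP * → 39 * 33 = 1287. Stack: [1287]
STORE_FAST r → r=1287. Stack: []
LOAD_CONST → push 16. Stack: [16]
STORE_FAST n → n=16. Stack: []
LOAD_FAST_LOAD_FAST a,a → push 39,39. Stack: [39, 39]
BINARY_OP ^ → 39 ^ 39 = 0. Stack: [0]
LOAD_CONST → push 10. Stack: [0, 10]
BINARY_OP - → 0 - 10 = -10. Stack: [-10]
STORE_FAST s → s=-10. Stack: []
LOAD_FAST a → push 39. Stack: [39]
LOAD_CONST → push 4. Stack: [39, 4]
BINARY_OP << → 39 << 4 = 624. Stack: [624]
LOAD_CONST → push 1. Stack: [624, 1]
BINARY_OP + → 624 + 1 = 625. Stack: [625]
STORE_FAST k → k=625. Stack: []
LOAD_FAST_LOAD_FAST a,b → push 39,33. Stack: [39, 33]
BINARY_OP | → 39 | 33 = 39. Stack: [39]
STORE_FAST u → u=39. Stack: []
LOAD_FAST_LOAD_FAST b,b → push 33,33. Stack: [33, 33]
BINARY_OP + → 33 + 33 = 66. Stack: [66]
STORE_FAST t → t=66. Stack: []
LOAD_FAST_LOAD_FAST t,r → push 66,1287. Stack: [66, 1287]
BINARY_OP - → 66 - 1287 = -1221. Stack: [-1221]
RETURN_VALUE → return -1221.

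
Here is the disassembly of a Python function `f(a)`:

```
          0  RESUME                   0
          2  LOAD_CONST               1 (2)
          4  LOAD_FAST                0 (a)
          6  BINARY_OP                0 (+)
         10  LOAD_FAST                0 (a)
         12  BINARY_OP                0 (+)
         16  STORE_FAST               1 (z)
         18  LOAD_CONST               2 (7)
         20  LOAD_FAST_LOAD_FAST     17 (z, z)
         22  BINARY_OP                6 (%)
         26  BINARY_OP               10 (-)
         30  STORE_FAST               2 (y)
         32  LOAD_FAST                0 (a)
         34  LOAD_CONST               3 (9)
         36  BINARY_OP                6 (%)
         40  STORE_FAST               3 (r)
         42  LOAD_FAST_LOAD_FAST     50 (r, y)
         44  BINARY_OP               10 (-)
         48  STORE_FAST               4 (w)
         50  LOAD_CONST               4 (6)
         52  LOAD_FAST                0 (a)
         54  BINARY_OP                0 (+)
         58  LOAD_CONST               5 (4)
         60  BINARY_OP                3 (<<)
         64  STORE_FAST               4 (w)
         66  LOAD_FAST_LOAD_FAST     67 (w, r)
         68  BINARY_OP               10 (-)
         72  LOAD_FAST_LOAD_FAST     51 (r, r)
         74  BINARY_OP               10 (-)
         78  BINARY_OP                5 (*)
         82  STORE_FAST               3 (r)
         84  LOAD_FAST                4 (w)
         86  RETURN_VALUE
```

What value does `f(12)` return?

LOAD_CONST → push 2. Stack: [2]
LOAD_FAST a → push 12. Stack: [2, 12]
BINARY_OP + → 2 + 12 = 14. Stack: [14]
LOAD_FAST a → push 12. Stack: [14, 12]
BINARY_OP + → 14 + 12 = 26. Stack: [26]
STORE_FAST z → z=26. Stack: []
LOAD_CONST → push 7. Stack: [7]
LOAD_FAST_LOAD_FAST z,z → push 26,26. Stack: [7, 26, 26]
BINARY_OP % → 26 % 26 = 0. Stack: [7, 0]
BINARY_OP - → 7 - 0 = 7. Stack: [7]
STORE_FAST y → y=7. Stack: []
LOAD_FAST a → push 12. Stack: [12]
LOAD_CONST → push 9. Stack: [12, 9]
BINARY_OP % → 12 % 9 = 3. Stack: [3]
STORE_FAST r → r=3. Stack: []
LOAD_FAST_LOAD_FAST r,y → push 3,7. Stack: [3, 7]
BINARY_OP - → 3 - 7 = -4. Stack: [-4]
STORE_FAST w → w=-4. Stack: []
LOAD_CONST → push 6. Stack: [6]
LOAD_FAST a → push 12. Stack: [6, 12]
BINARY_OP + → 6 + 12 = 18. Stack: [18]
LOAD_CONST → push 4. Stack: [18, 4]
BINARY_OP << → 18 << 4 = 288. Stack: [288]
STORE_FAST w → w=288. Stack: []
LOAD_FAST_LOAD_FAST w,r → push 288,3. Stack: [288, 3]
BINARY_OP - → 288 - 3 = 285. Stack: [285]
LOAD_FAST_LOAD_FAST r,r → push 3,3. Stack: [285, 3, 3]
BINARY_OP - → 3 - 3 = 0. Stack: [285, 0]
BINARY_OP * → 285 * 0 = 0. Stack: [0]
STORE_FAST r → r=0. Stack: []
LOAD_FAST w → push 288. Stack: [288]
RETURN_VALUE → return 288.

288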